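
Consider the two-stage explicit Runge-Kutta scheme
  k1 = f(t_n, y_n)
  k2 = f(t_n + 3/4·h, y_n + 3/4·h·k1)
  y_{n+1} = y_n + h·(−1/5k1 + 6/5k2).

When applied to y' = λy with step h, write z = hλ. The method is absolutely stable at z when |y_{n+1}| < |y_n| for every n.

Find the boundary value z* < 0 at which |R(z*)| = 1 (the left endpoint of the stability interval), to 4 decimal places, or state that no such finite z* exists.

Set f=λy, z=hλ:
  k1=λy_n ⇒ h·k1=z·y_n;  k2=λ(1+3/4z)y_n ⇒ h·k2=z(1+3/4z)y_n
  y_{n+1}/y_n = 1 − 1/5z + 6/5z(1+3/4z) = 1 + z + 9/10z²
  Hence R(z) = 1 + z + 9/10z².

Need |R(x)|<1, x<0.
x=-1.8: |R|=2.1160
R=1: x+9/10x²=0 ⇒ x=−10/9=-1.1111; min R=1−1/(4·9/10)=0.7222>−1
Confirm numerically:
  x=-0.874: |R|=0.81349 <1
  x=-0.830: |R|=0.79001 <1
  x=-0.588: |R|=0.72317 <1
  x=-1.665: |R|=1.83000 >1
  x=-1.483: |R|=1.49636 >1
  x=-1.401: |R|=1.36552 >1
So |R|<1 on (-1.1111, 0).

z* = -1.1111.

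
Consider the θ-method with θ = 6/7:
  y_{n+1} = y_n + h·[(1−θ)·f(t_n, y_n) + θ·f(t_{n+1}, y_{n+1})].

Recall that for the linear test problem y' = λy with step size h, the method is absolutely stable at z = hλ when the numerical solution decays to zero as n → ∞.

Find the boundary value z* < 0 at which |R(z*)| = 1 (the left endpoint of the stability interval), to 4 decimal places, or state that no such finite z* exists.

interval (−∞, 0).

Test eqn y'=λy, z=hλ:
  y_{n+1} = y_n + z·[1/7·y_n + 6/7·y_{n+1}] ⇒ (1 − 6/7z)y_{n+1} = (1 + 1/7z)y_n
  so R(z) = (1 + 1/7z)/(1 − 6/7z).

Boundary: |R(x)|=1, x<0.
x=-1.41: |R|=0.3616
x=-2: |R|=0.2632
x=-10: |R|=0.0448
x=-100: |R|=0.1532
θ=6/7≥1/2 ⇒ |1+1/7x|<|1−6/7x| ∀x<0 ⇒ stable on all of ℝ⁻.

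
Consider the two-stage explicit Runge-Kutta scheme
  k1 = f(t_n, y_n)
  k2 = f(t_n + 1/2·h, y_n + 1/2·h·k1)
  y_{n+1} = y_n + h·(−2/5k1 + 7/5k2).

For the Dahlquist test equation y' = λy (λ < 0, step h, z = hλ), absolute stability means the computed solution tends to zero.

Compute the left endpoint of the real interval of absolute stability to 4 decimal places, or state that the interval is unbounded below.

Set f=λy, z=hλ:
  k1=λy_n ⇒ h·k1=z·y_n;  k2=λ(1+1/2z)y_n ⇒ h·k2=z(1+1/2z)y_n
  y_{n+1}/y_n = 1 − 2/5z + 7/5z(1+1/2z) = 1 + z + 7/10z²
  Hence R(z) = 1 + z + 7/10z².

Boundary: |R(x)|=1, x<0.
x=-1.77: |R|=1.4230
R=1: x+7/10x²=0 ⇒ x=−10/7=-1.4286; min R=1−1/(4·7/10)=0.6429>−1
Confirm numerically:
  x=-1.197: |R|=0.80597 <1
  x=-1.102: |R|=0.74808 <1
  x=-0.713: |R|=0.64286 <1
  x=-1.480: |R|=1.05328 >1
  x=-1.467: |R|=1.03946 >1
Stable set (-1.4286, 0).

z* = -1.4286.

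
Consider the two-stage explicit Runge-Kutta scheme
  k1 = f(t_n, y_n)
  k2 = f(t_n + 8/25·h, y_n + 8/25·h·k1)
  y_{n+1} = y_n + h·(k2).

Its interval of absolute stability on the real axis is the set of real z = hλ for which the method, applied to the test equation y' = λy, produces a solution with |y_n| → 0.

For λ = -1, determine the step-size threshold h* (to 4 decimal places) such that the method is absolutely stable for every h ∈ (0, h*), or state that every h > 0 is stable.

With y'=λy (z=hλ):
  k1=λy_n ⇒ h·k1=z·y_n;  k2=λ(1+8/25z)y_n ⇒ h·k2=z(1+8/25z)y_n
  y_{n+1}/y_n = 1 + z(1+8/25z) = 1 + z + 8/25z²
  Hence R(z) = 1 + z + 8/25z².

Find x<0 with |R(x)|<1.
x=-1.6: |R|=0.2192
R=1: x+8/25x²=0 ⇒ x=−25/8=-3.1250; min R=1−1/(4·8/25)=0.2188>−1
Confirm numerically:
  x=-1.974: |R|=0.27294 <1
  x=-1.824: |R|=0.24063 <1
  x=-1.578: |R|=0.21883 <1
  x=-1.453: |R|=0.22259 <1
  x=-3.393: |R|=1.29098 >1
  x=-3.231: |R|=1.10960 >1
  x=-3.191: |R|=1.06739 >1
So |R|<1 on (-3.1250, 0).

(-3.1250,0); λ=-1 ⇒ h* = (25/8)/1 = 3.1250.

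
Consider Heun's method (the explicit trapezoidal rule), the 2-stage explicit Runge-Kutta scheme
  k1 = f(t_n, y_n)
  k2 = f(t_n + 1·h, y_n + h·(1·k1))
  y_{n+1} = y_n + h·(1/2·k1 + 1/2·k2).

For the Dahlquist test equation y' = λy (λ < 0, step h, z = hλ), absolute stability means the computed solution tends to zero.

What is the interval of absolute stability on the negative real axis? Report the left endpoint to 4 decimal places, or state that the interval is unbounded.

On y'=λy, z=hλ:
  order 2, 2-stage ⇒ R(z)=1+z+z^2/2
  (e.g. R(-0.87)=0.50845, |R|=0.50845)

Boundary: |R(x)|=1, x<0.
x=-0.87: |R|=0.5085
|R(-1.47)|=0.6104 |R(-1.02)|=0.5002 |R(-0.76)|=0.5288
Bisect:
  x_lo=-2.6624 |R|=1.8818  x_hi=-0.0780 |R|=0.9251
  mid=-1.37019 |R|=0.56852 →hi
  mid=-2.01629 |R|=1.01643 →lo
  mid=-1.69324 |R|=0.74029 →hi
  mid=-1.85477 |R|=0.86531 →hi
  mid=-1.93553 |R|=0.93761 →hi
  mid=-1.97591 |R|=0.97620 →hi
  mid=-1.99610 |R|=0.99611 →hi
  mid=-2.00620 |R|=1.00622 →lo
  mid=-2.00115 |R|=1.00115 →lo
  mid=-1.99863 |R|=0.99863 →hi
  ...
  [-2.00005,-1.99989] ⇒ x*=-2.0000
So |R|<1 on (-2.0000, 0).

(-2.0000, 0).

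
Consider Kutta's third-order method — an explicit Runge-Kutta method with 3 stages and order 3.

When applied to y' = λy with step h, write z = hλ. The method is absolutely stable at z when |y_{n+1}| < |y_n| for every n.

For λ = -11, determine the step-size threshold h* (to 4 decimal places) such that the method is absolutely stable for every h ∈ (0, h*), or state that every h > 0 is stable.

Test eqn y'=λy, z=hλ:
  order 3, 3-stage ⇒ R(z)=1+z+z^2/2+z^3/6
  (e.g. R(-1.65)=-0.03744, |R|=0.03744)

Need |R(x)|<1, x<0.
x=-1.65: |R|=0.0374
|R(-2.89)|=1.7369 |R(-2.14)|=0.4836 |R(-1.17)|=0.2475
Bisect:
  x_lo=-3.3802 |R|=3.1044  x_hi=-0.3791 |R|=0.6837
  mid=-1.87966 |R|=0.21995 →hi
  mid=-2.62995 |R|=1.20338 →lo
  mid=-2.25481 |R|=0.62336 →hi
  mid=-2.44238 |R|=0.88799 →hi
  mid=-2.53617 |R|=1.03893 →lo
  mid=-2.48927 |R|=0.96182 →hi
  mid=-2.51272 |R|=0.99996 →hi
  mid=-2.52444 |R|=1.01934 →lo
  mid=-2.51858 |R|=1.00962 →lo
  mid=-2.51565 |R|=1.00479 →lo
  ...
  [-2.51290,-2.51272] ⇒ x*=-2.5127
Stable set (-2.5127, 0).

(-2.5127,0); λ=-11 ⇒ h* = 0.2284.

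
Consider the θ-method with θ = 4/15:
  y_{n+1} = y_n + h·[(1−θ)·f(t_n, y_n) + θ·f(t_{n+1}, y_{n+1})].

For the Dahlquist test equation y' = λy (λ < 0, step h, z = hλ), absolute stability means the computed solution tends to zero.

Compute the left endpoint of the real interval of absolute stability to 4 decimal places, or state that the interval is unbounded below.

With y'=λy (z=hλ):
  y_{n+1} = y_n + z·[11/15·y_n + 4/15·y_{n+1}] ⇒ (1 − 4/15z)y_{n+1} = (1 + 11/15z)y_n
  R(z) = (1 + 11/15z)/(1 − 4/15z).

Need |R(x)|<1, x<0.
x=-0.77: |R|=0.3612
R=−1: 1+11/15x = −1+4/15x ⇒ -7/15x=2 ⇒ x=2/(-7/15)=-4.2857
Confirm numerically:
  x=-2.698: |R|=0.56909 <1
  x=-2.245: |R|=0.40430 <1
  x=-1.994: |R|=0.30179 <1
  x=-4.828: |R|=1.11063 >1
  x=-4.311: |R|=1.00549 >1
Interval (-4.2857, 0).

left endpoint -4.2857.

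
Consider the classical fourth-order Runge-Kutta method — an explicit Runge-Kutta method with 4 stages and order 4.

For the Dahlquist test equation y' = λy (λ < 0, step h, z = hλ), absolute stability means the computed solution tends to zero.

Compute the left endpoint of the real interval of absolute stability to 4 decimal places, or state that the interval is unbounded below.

With y'=λy (z=hλ):
  order 4, 4-stage ⇒ R(z)=1+z+z^2/2+z^3/6+z^4/24
  (e.g. R(-1.2)=0.31840, |R|=0.31840)

Need |R(x)|<1, x<0.
x=-1.2: |R|=0.3184
|R(-2.71)|=0.8923 |R(-2.66)|=0.8270 |R(-0.92)|=0.4033
Bisect:
  x_lo=-3.5438 |R|=2.8894  x_hi=-0.2955 |R|=0.7442
  mid=-1.91964 |R|=0.30969 →hi
  mid=-2.73170 |R|=0.92216 →hi
  mid=-3.13773 |R|=1.67507 →lo
  mid=-2.93472 |R|=1.24967 →lo
  mid=-2.83321 |R|=1.07468 →lo
  mid=-2.78246 |R|=0.99573 →hi
  mid=-2.80783 |R|=1.03452 →lo
  mid=-2.79515 |R|=1.01496 →lo
  mid=-2.78880 |R|=1.00530 →lo
  mid=-2.78563 |R|=1.00051 →lo
  ...
  [-2.78543,-2.78523] ⇒ x*=-2.7853
Interval (-2.7853, 0).

z* = -2.7853.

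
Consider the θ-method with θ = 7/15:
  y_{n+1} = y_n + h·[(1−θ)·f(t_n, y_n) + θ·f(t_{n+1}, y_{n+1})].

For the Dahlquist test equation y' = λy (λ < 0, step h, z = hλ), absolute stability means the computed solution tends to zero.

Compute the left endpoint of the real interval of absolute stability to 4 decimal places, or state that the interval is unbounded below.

z* = -30.0000.

Test eqn y'=λy, z=hλ:
  y_{n+1} = y_n + z·[8/15·y_n + 7/15·y_{n+1}] ⇒ (1 − 7/15z)y_{n+1} = (1 + 8/15z)y_n
  Hence R(z) = (1 + 8/15z)/(1 − 7/15z).

Find x<0 with |R(x)|<1.
x=-0.37: |R|=0.6845
R=−1: 1+8/15x = −1+7/15x ⇒ -1/15x=2 ⇒ x=2/(-1/15)=-30.0000
Confirm numerically:
  x=-22.405: |R|=0.95580 <1
  x=-17.580: |R|=0.91004 <1
  x=-16.424: |R|=0.89554 <1
  x=-13.428: |R|=0.84796 <1
  x=-30.372: |R|=1.00163 >1
  x=-30.179: |R|=1.00079 >1
  x=-30.096: |R|=1.00043 >1
Interval (-30.0000, 0).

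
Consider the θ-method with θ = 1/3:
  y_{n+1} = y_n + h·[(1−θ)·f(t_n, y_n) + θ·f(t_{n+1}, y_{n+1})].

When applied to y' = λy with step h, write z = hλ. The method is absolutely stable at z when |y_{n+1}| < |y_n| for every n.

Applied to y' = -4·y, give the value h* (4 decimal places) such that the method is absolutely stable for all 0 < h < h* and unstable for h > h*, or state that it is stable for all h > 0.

Set f=λy, z=hλ:
  y_{n+1} = y_n + z·[2/3·y_n + 1/3·y_{n+1}] ⇒ (1 − 1/3z)y_{n+1} = (1 + 2/3z)y_n
  R(z) = (1 + 2/3z)/(1 − 1/3z).

Solve |R(x)|<1 on ℝ⁻.
x=-1.54: |R|=0.0176
R=−1: 1+2/3x = −1+1/3x ⇒ -1/3x=2 ⇒ x=2/(-1/3)=-6.0000
Confirm numerically:
  x=-5.112: |R|=0.89053 <1
  x=-3.645: |R|=0.64560 <1
  x=-2.939: |R|=0.48459 <1
  x=-6.233: |R|=1.02524 >1
  x=-6.111: |R|=1.01218 >1
Stable set (-6.0000, 0).

(-6.0000,0); λ=-4 ⇒ h* = (6)/4 = 1.5000.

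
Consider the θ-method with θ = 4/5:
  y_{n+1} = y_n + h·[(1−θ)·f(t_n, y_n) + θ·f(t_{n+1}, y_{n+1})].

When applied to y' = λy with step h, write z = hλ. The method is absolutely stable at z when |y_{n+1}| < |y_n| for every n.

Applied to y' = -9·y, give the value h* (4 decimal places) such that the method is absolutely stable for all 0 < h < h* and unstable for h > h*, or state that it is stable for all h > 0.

Test eqn y'=λy, z=hλ:
  y_{n+1} = y_n + z·[1/5·y_n + 4/5·y_{n+1}] ⇒ (1 − 4/5z)y_{n+1} = (1 + 1/5z)y_n
  so R(z) = (1 + 1/5z)/(1 − 4/5z).

Boundary: |R(x)|=1, x<0.
x=-1.14: |R|=0.4038
x=-2: |R|=0.2308
x=-10: |R|=0.1111
x=-100: |R|=0.2346
θ=4/5≥1/2 ⇒ |1+1/5x|<|1−4/5x| ∀x<0 ⇒ interval (−∞,0).

unbounded; (−∞, 0). Any h>0 works for λ=-9.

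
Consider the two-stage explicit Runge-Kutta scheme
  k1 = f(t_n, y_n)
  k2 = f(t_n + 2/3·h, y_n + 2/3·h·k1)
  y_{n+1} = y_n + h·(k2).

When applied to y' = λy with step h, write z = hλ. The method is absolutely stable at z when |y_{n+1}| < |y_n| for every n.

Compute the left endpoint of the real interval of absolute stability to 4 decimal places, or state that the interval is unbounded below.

z* = -1.5000.

With y'=λy (z=hλ):
  k1=λy_n ⇒ h·k1=z·y_n;  k2=λ(1+2/3z)y_n ⇒ h·k2=z(1+2/3z)y_n
  y_{n+1}/y_n = 1 + z(1+2/3z) = 1 + z + 2/3z²
  R(z) = 1 + z + 2/3z².

Find x<0 with |R(x)|<1.
x=-0.31: |R|=0.7541
R=1: x+2/3x²=0 ⇒ x=−3/2=-1.5000; min R=1−1/(4·2/3)=0.6250>−1
Confirm numerically:
  x=-1.178: |R|=0.74712 <1
  x=-1.107: |R|=0.70997 <1
  x=-0.683: |R|=0.62799 <1
  x=-2.052: |R|=1.75514 >1
  x=-1.994: |R|=1.65669 >1
  x=-1.943: |R|=1.57383 >1
Interval (-1.5000, 0).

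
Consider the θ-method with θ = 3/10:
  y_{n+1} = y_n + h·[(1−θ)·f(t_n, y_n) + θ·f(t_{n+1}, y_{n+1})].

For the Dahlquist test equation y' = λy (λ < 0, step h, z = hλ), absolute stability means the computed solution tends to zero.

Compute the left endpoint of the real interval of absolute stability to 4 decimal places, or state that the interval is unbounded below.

With y'=λy (z=hλ):
  y_{n+1} = y_n + z·[7/10·y_n + 3/10·y_{n+1}] ⇒ (1 − 3/10z)y_{n+1} = (1 + 7/10z)y_n
  R(z) = (1 + 7/10z)/(1 − 3/10z).

Find x<0 with |R(x)|<1.
x=-0.76: |R|=0.3811
R=−1: 1+7/10x = −1+3/10x ⇒ -2/5x=2 ⇒ x=2/(-2/5)=-5.0000
Confirm numerically:
  x=-4.305: |R|=0.87868 <1
  x=-3.615: |R|=0.73423 <1
  x=-2.819: |R|=0.52733 <1
  x=-2.285: |R|=0.35568 <1
  x=-5.596: |R|=1.08900 >1
  x=-5.576: |R|=1.08620 >1
So |R|<1 on (-5.0000, 0).

z* = -5.0000.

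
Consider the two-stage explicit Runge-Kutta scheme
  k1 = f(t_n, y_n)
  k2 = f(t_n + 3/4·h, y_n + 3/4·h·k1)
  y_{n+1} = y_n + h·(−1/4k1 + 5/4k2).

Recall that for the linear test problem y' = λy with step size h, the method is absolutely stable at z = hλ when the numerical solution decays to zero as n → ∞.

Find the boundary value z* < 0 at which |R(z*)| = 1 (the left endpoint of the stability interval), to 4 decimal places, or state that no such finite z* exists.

On y'=λy, z=hλ:
  k1=λy_n ⇒ h·k1=z·y_n;  k2=λ(1+3/4z)y_n ⇒ h·k2=z(1+3/4z)y_n
  y_{n+1}/y_n = 1 − 1/4z + 5/4z(1+3/4z) = 1 + z + 15/16z²
  so R(z) = 1 + z + 15/16z².

Need |R(x)|<1, x<0.
x=-0.53: |R|=0.7333
R=1: x+15/16x²=0 ⇒ x=−16/15=-1.0667; min R=1−1/(4·15/16)=0.7333>−1
Confirm numerically:
  x=-0.831: |R|=0.81640 <1
  x=-0.740: |R|=0.77337 <1
  x=-0.677: |R|=0.75268 <1
  x=-0.482: |R|=0.73580 <1
  x=-1.378: |R|=1.40220 >1
  x=-1.346: |R|=1.35248 >1
Stable set (-1.0667, 0).

left endpoint -1.0667.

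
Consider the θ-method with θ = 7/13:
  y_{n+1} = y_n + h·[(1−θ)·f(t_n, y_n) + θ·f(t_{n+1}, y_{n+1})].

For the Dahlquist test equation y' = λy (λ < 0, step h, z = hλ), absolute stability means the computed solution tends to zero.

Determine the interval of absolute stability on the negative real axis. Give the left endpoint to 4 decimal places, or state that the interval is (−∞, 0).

Set f=λy, z=hλ:
  y_{n+1} = y_n + z·[6/13·y_n + 7/13·y_{n+1}] ⇒ (1 − 7/13z)y_{n+1} = (1 + 6/13z)y_n
  R(z) = (1 + 6/13z)/(1 − 7/13z).

Find x<0 with |R(x)|<1.
x=-1.32: |R|=0.2284
x=-2: |R|=0.0370
x=-10: |R|=0.5663
x=-100: |R|=0.8233
θ=7/13≥1/2 ⇒ |1+6/13x|<|1−7/13x| ∀x<0 ⇒ stable on all of ℝ⁻.

interval (−∞, 0).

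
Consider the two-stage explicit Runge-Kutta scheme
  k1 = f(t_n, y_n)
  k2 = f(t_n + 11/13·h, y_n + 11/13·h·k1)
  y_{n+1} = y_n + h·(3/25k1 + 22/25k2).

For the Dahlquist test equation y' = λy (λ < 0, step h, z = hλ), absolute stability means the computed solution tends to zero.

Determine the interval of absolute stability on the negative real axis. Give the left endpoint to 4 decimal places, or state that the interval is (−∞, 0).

z∈(-1.3430,0).

On y'=λy, z=hλ:
  k1=λy_n ⇒ h·k1=z·y_n;  k2=λ(1+11/13z)y_n ⇒ h·k2=z(1+11/13z)y_n
  y_{n+1}/y_n = 1 + 3/25z + 22/25z(1+11/13z) = 1 + z + 242/325z²
  so R(z) = 1 + z + 242/325z².

Boundary: |R(x)|=1, x<0.
x=-0.45: |R|=0.7008
R=1: x+242/325x²=0 ⇒ x=−325/242=-1.3430; min R=1−1/(4·242/325)=0.6643>−1
Confirm numerically:
  x=-0.891: |R|=0.70014 <1
  x=-0.681: |R|=0.66432 <1
  x=-0.560: |R|=0.67351 <1
  x=-1.939: |R|=1.86055 >1
  x=-1.847: |R|=1.69319 >1
So |R|<1 on (-1.3430, 0).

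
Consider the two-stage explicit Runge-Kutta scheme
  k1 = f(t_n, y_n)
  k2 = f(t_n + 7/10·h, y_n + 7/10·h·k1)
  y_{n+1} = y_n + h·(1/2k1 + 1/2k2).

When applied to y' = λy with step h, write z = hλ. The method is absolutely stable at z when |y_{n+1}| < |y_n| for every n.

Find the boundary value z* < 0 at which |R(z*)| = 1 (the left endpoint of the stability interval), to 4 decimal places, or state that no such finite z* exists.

z* = -2.8571.

On y'=λy, z=hλ:
  k1=λy_n ⇒ h·k1=z·y_n;  k2=λ(1+7/10z)y_n ⇒ h·k2=z(1+7/10z)y_n
  y_{n+1}/y_n = 1 + 1/2z + 1/2z(1+7/10z) = 1 + z + 7/20z²
  ⇒ R(z) = 1 + z + 7/20z².

Need |R(x)|<1, x<0.
x=-0.64: |R|=0.5034
R=1: x+7/20x²=0 ⇒ x=−20/7=-2.8571; min R=1−1/(4·7/20)=0.2857>−1
Confirm numerically:
  x=-2.470: |R|=0.66532 <1
  x=-2.283: |R|=0.54123 <1
  x=-1.421: |R|=0.28573 <1
  x=-2.966: |R|=1.11300 >1
  x=-2.945: |R|=1.09056 >1
  x=-2.909: |R|=1.05280 >1
Stable set (-2.8571, 0).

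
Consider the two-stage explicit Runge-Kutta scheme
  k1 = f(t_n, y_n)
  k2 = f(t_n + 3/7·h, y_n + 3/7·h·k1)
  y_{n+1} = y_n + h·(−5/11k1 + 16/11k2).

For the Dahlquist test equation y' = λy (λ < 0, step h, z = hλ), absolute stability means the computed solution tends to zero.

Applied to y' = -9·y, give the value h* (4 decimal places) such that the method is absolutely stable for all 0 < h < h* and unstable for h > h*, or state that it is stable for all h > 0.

(-1.6042,0); λ=-9 ⇒ h* = (77/48)/9 = 0.1782.

Set f=λy, z=hλ:
  k1=λy_n ⇒ h·k1=z·y_n;  k2=λ(1+3/7z)y_n ⇒ h·k2=z(1+3/7z)y_n
  y_{n+1}/y_n = 1 − 5/11z + 16/11z(1+3/7z) = 1 + z + 48/77z²
  R(z) = 1 + z + 48/77z².

Need |R(x)|<1, x<0.
x=-0.61: |R|=0.6220
R=1: x+48/77x²=0 ⇒ x=−77/48=-1.6042; min R=1−1/(4·48/77)=0.5990>−1
Confirm numerically:
  x=-1.241: |R|=0.71905 <1
  x=-0.942: |R|=0.61116 <1
  x=-0.898: |R|=0.60469 <1
  x=-0.858: |R|=0.60091 <1
  x=-1.957: |R|=1.43044 >1
  x=-1.906: |R|=1.35863 >1
So |R|<1 on (-1.6042, 0).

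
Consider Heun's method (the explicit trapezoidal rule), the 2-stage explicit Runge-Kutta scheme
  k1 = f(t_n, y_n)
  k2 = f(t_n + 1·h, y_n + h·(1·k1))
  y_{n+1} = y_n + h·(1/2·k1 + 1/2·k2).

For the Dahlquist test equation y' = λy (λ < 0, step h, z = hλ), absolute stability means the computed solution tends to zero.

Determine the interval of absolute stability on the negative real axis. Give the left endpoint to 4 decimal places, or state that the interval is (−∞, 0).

On y'=λy, z=hλ:
  order 2, 2-stage ⇒ R(z)=1+z+z^2/2
  (e.g. R(-0.75)=0.53125, |R|=0.53125)

Need |R(x)|<1, x<0.
x=-0.75: |R|=0.5312
|R(-2.33)|=1.3845 |R(-1.97)|=0.9704 |R(-0.53)|=0.6104
Bisect:
  x_lo=-2.8882 |R|=2.2826  x_hi=-0.2301 |R|=0.7963
  mid=-1.55916 |R|=0.65633 →hi
  mid=-2.22368 |R|=1.24869 →lo
  mid=-1.89142 |R|=0.89732 →hi
  mid=-2.05755 |R|=1.05920 →lo
  mid=-1.97448 |R|=0.97481 →hi
  mid=-2.01602 |R|=1.01615 →lo
  mid=-1.99525 |R|=0.99526 →hi
  mid=-2.00563 |R|=1.00565 →lo
  ...
  [-2.00012,-1.99996] ⇒ x*=-2.0000
So |R|<1 on (-2.0000, 0).

(-2.0000, 0).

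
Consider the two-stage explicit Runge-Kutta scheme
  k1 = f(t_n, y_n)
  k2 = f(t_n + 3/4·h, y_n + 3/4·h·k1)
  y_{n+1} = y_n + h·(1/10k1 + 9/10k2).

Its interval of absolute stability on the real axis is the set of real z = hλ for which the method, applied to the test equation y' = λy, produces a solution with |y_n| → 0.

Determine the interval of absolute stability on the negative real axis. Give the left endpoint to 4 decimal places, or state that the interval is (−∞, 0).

z∈(-1.4815,0).

Set f=λy, z=hλ:
  k1=λy_n ⇒ h·k1=z·y_n;  k2=λ(1+3/4z)y_n ⇒ h·k2=z(1+3/4z)y_n
  y_{n+1}/y_n = 1 + 1/10z + 9/10z(1+3/4z) = 1 + z + 27/40z²
  ⇒ R(z) = 1 + z + 27/40z².

Solve |R(x)|<1 on ℝ⁻.
x=-0.38: |R|=0.7175
R=1: x+27/40x²=0 ⇒ x=−40/27=-1.4815; min R=1−1/(4·27/40)=0.6296>−1
Confirm numerically:
  x=-1.445: |R|=0.96442 <1
  x=-1.439: |R|=0.95874 <1
  x=-1.419: |R|=0.94015 <1
  x=-0.860: |R|=0.63923 <1
  x=-1.832: |R|=1.43345 >1
  x=-1.632: |R|=1.16581 >1
  x=-1.537: |R|=1.05760 >1
Interval (-1.4815, 0).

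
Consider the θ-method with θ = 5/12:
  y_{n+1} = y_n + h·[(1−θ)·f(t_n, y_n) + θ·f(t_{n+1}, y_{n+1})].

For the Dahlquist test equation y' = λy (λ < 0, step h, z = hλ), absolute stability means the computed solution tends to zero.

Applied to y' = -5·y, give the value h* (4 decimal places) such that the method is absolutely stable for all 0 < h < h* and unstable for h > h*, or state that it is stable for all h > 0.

Test eqn y'=λy, z=hλ:
  y_{n+1} = y_n + z·[7/12·y_n + 5/12·y_{n+1}] ⇒ (1 − 5/12z)y_{n+1} = (1 + 7/12z)y_n
  so R(z) = (1 + 7/12z)/(1 − 5/12z).

Need |R(x)|<1, x<0.
x=-1.37: |R|=0.1279
R=−1: 1+7/12x = −1+5/12x ⇒ -1/6x=2 ⇒ x=2/(-1/6)=-12.0000
Confirm numerically:
  x=-11.193: |R|=0.97625 <1
  x=-9.260: |R|=0.90600 <1
  x=-5.898: |R|=0.70586 <1
  x=-12.597: |R|=1.01592 >1
  x=-12.182: |R|=1.00499 >1
Stable set (-12.0000, 0).

(-12.0000,0); λ=-5 ⇒ h* = (12)/5 = 2.4000.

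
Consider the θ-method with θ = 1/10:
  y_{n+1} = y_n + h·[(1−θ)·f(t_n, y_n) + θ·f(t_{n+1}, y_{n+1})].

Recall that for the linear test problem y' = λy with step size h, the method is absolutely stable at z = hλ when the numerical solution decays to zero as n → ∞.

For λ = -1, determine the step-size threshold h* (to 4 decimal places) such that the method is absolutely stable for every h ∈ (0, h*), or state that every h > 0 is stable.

On y'=λy, z=hλ:
  y_{n+1} = y_n + z·[9/10·y_n + 1/10·y_{n+1}] ⇒ (1 − 1/10z)y_{n+1} = (1 + 9/10z)y_n
  Hence R(z) = (1 + 9/10z)/(1 − 1/10z).

Find x<0 with |R(x)|<1.
x=-0.51: |R|=0.5147
R=−1: 1+9/10x = −1+1/10x ⇒ -4/5x=2 ⇒ x=2/(-4/5)=-2.5000
Confirm numerically:
  x=-2.446: |R|=0.96529 <1
  x=-1.989: |R|=0.65902 <1
  x=-1.438: |R|=0.25721 <1
  x=-2.971: |R|=1.29049 >1
  x=-2.795: |R|=1.18445 >1
  x=-2.685: |R|=1.11667 >1
Interval (-2.5000, 0).

(-2.5000,0); λ=-1 ⇒ h* = (5/2)/1 = 2.5000.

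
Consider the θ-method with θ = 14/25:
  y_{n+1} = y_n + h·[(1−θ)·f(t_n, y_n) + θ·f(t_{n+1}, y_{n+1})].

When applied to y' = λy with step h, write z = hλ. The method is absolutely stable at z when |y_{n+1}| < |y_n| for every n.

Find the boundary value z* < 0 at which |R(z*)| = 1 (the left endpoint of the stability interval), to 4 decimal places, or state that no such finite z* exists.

unbounded; (−∞, 0).

On y'=λy, z=hλ:
  y_{n+1} = y_n + z·[11/25·y_n + 14/25·y_{n+1}] ⇒ (1 − 14/25z)y_{n+1} = (1 + 11/25z)y_n
  ⇒ R(z) = (1 + 11/25z)/(1 − 14/25z).

Need |R(x)|<1, x<0.
x=-0.45: |R|=0.6406
x=-2: |R|=0.0566
x=-10: |R|=0.5152
x=-100: |R|=0.7544
θ=14/25≥1/2 ⇒ |1+11/25x|<|1−14/25x| ∀x<0 ⇒ stable on all of ℝ⁻.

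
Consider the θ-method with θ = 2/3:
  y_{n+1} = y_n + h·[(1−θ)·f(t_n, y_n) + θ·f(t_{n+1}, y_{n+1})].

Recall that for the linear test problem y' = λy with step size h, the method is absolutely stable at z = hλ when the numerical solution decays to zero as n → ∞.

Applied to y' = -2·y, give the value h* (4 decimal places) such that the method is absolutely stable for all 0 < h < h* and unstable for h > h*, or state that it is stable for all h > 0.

interval (−∞, 0). Any h>0 works for λ=-2.

On y'=λy, z=hλ:
  y_{n+1} = y_n + z·[1/3·y_n + 2/3·y_{n+1}] ⇒ (1 − 2/3z)y_{n+1} = (1 + 1/3z)y_n
  ⇒ R(z) = (1 + 1/3z)/(1 − 2/3z).

Boundary: |R(x)|=1, x<0.
x=-0.66: |R|=0.5417
x=-2: |R|=0.1429
x=-10: |R|=0.3043
x=-100: |R|=0.4778
θ=2/3≥1/2 ⇒ |1+1/3x|<|1−2/3x| ∀x<0 ⇒ unbounded interval.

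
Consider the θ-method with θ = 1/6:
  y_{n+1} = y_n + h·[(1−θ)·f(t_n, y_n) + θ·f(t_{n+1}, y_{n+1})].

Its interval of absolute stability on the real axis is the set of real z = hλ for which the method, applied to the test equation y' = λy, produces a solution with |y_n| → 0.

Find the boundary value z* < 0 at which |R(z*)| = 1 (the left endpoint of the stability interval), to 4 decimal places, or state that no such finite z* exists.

z* = -3.0000.

Test eqn y'=λy, z=hλ:
  y_{n+1} = y_n + z·[5/6·y_n + 1/6·y_{n+1}] ⇒ (1 − 1/6z)y_{n+1} = (1 + 5/6z)y_n
  R(z) = (1 + 5/6z)/(1 − 1/6z).

Need |R(x)|<1, x<0.
x=-1.71: |R|=0.3307
R=−1: 1+5/6x = −1+1/6x ⇒ -2/3x=2 ⇒ x=2/(-2/3)=-3.0000
Confirm numerically:
  x=-2.424: |R|=0.72650 <1
  x=-2.391: |R|=0.70969 <1
  x=-2.228: |R|=0.62470 <1
  x=-2.187: |R|=0.60278 <1
  x=-3.392: |R|=1.16695 >1
  x=-3.298: |R|=1.12820 >1
Interval (-3.0000, 0).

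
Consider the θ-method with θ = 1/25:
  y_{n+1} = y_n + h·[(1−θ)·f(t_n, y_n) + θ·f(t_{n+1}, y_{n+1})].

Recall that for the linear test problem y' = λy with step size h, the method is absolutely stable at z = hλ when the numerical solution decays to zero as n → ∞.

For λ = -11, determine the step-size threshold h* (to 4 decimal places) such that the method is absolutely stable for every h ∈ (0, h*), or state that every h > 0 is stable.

Test eqn y'=λy, z=hλ:
  y_{n+1} = y_n + z·[24/25·y_n + 1/25·y_{n+1}] ⇒ (1 − 1/25z)y_{n+1} = (1 + 24/25z)y_n
  so R(z) = (1 + 24/25z)/(1 − 1/25z).

Need |R(x)|<1, x<0.
x=-1.01: |R|=0.0292
R=−1: 1+24/25x = −1+1/25x ⇒ -23/25x=2 ⇒ x=2/(-23/25)=-2.1739
Confirm numerically:
  x=-1.380: |R|=0.30781 <1
  x=-1.181: |R|=0.12773 <1
  x=-1.178: |R|=0.12499 <1
  x=-2.653: |R|=1.39847 >1
  x=-2.452: |R|=1.23299 >1
  x=-2.367: |R|=1.16228 >1
Interval (-2.1739, 0).

(-2.1739,0); λ=-11 ⇒ h* = (50/23)/11 = 0.1976.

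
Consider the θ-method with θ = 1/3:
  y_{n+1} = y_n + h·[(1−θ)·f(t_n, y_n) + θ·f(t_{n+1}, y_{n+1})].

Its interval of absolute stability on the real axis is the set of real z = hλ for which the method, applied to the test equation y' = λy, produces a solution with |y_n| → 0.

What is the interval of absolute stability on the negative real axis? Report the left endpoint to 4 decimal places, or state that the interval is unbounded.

With y'=λy (z=hλ):
  y_{n+1} = y_n + z·[2/3·y_n + 1/3·y_{n+1}] ⇒ (1 − 1/3z)y_{n+1} = (1 + 2/3z)y_n
  so R(z) = (1 + 2/3z)/(1 − 1/3z).

Find x<0 with |R(x)|<1.
x=-1.11: |R|=0.1898
R=−1: 1+2/3x = −1+1/3x ⇒ -1/3x=2 ⇒ x=2/(-1/3)=-6.0000
Confirm numerically:
  x=-5.877: |R|=0.98614 <1
  x=-5.818: |R|=0.97936 <1
  x=-5.557: |R|=0.94823 <1
  x=-6.586: |R|=1.06113 >1
  x=-6.468: |R|=1.04943 >1
  x=-6.422: |R|=1.04479 >1
Interval (-6.0000, 0).

(-6.0000, 0).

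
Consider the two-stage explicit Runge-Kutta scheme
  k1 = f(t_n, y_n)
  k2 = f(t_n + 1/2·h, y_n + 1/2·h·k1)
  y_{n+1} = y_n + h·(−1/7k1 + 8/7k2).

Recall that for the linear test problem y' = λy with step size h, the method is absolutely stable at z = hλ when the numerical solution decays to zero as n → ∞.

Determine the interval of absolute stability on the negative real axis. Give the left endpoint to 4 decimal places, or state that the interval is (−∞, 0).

(-1.7500, 0).

Set f=λy, z=hλ:
  k1=λy_n ⇒ h·k1=z·y_n;  k2=λ(1+1/2z)y_n ⇒ h·k2=z(1+1/2z)y_n
  y_{n+1}/y_n = 1 − 1/7z + 8/7z(1+1/2z) = 1 + z + 4/7z²
  R(z) = 1 + z + 4/7z².

Solve |R(x)|<1 on ℝ⁻.
x=-1.64: |R|=0.8969
R=1: x+4/7x²=0 ⇒ x=−7/4=-1.7500; min R=1−1/(4·4/7)=0.5625>−1
Confirm numerically:
  x=-1.444: |R|=0.74751 <1
  x=-0.821: |R|=0.56417 <1
  x=-0.773: |R|=0.56845 <1
  x=-0.768: |R|=0.56904 <1
  x=-2.256: |R|=1.65231 >1
  x=-1.993: |R|=1.27674 >1
Stable set (-1.7500, 0).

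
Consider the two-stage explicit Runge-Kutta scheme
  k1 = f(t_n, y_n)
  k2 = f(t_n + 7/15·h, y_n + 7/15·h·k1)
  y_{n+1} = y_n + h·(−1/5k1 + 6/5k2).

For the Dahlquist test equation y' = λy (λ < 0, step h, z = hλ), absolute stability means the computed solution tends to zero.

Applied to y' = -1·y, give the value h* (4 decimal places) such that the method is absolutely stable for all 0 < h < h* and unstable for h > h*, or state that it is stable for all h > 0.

Set f=λy, z=hλ:
  k1=λy_n ⇒ h·k1=z·y_n;  k2=λ(1+7/15z)y_n ⇒ h·k2=z(1+7/15z)y_n
  y_{n+1}/y_n = 1 − 1/5z + 6/5z(1+7/15z) = 1 + z + 14/25z²
  ⇒ R(z) = 1 + z + 14/25z².

Boundary: |R(x)|=1, x<0.
x=-1.68: |R|=0.9005
R=1: x+14/25x²=0 ⇒ x=−25/14=-1.7857; min R=1−1/(4·14/25)=0.5536>−1
Confirm numerically:
  x=-1.290: |R|=0.64190 <1
  x=-0.995: |R|=0.55941 <1
  x=-0.844: |R|=0.55491 <1
  x=-0.721: |R|=0.57011 <1
  x=-1.839: |R|=1.05488 >1
  x=-1.806: |R|=1.02052 >1
Stable set (-1.7857, 0).

(-1.7857,0); λ=-1 ⇒ h* = (25/14)/1 = 1.7857.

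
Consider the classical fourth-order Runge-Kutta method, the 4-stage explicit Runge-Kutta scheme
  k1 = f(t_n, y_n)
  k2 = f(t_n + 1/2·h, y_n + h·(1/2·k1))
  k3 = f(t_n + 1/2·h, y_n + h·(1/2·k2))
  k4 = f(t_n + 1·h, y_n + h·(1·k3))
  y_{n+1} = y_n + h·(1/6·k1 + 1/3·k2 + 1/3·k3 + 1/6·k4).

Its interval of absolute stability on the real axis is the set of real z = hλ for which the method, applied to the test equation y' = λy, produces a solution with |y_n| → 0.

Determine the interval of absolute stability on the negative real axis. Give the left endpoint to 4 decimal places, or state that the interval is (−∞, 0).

On y'=λy, z=hλ:
  order 4, 4-stage ⇒ R(z)=1+z+z^2/2+z^3/6+z^4/24
  (e.g. R(-1.32)=0.29437, |R|=0.29437)

Solve |R(x)|<1 on ℝ⁻.
x=-1.32: |R|=0.2944
|R(-1.73)|=0.2767 |R(-1.56)|=0.2708 |R(-0.8)|=0.4517
Bisect:
  x_lo=-3.5557 |R|=2.9337  x_hi=-0.2569 |R|=0.7734
  mid=-1.90634 |R|=0.30636 →hi
  mid=-2.73104 |R|=0.92124 →hi
  mid=-3.14339 |R|=1.68849 →lo
  mid=-2.93722 |R|=1.25428 →lo
  mid=-2.83413 |R|=1.07616 →lo
  mid=-2.78258 |R|=0.99592 →hi
  mid=-2.80836 |R|=1.03533 →lo
  mid=-2.79547 |R|=1.01545 →lo
  mid=-2.78903 |R|=1.00564 →lo
  ...
  [-2.78540,-2.78520] ⇒ x*=-2.7853
So |R|<1 on (-2.7853, 0).

z∈(-2.7853,0).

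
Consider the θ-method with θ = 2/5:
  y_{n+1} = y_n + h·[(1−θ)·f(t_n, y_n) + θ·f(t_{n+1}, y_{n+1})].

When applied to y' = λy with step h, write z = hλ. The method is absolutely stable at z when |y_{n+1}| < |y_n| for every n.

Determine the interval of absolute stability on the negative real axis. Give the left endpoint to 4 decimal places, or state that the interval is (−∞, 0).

(-10.0000, 0).

On y'=λy, z=hλ:
  y_{n+1} = y_n + z·[3/5·y_n + 2/5·y_{n+1}] ⇒ (1 − 2/5z)y_{n+1} = (1 + 3/5z)y_n
  R(z) = (1 + 3/5z)/(1 − 2/5z).

Need |R(x)|<1, x<0.
x=-1.18: |R|=0.1984
R=−1: 1+3/5x = −1+2/5x ⇒ -1/5x=2 ⇒ x=2/(-1/5)=-10.0000
Confirm numerically:
  x=-9.759: |R|=0.99017 <1
  x=-6.813: |R|=0.82890 <1
  x=-4.964: |R|=0.66265 <1
  x=-4.141: |R|=0.55888 <1
  x=-10.267: |R|=1.01046 >1
  x=-10.241: |R|=1.00946 >1
So |R|<1 on (-10.0000, 0).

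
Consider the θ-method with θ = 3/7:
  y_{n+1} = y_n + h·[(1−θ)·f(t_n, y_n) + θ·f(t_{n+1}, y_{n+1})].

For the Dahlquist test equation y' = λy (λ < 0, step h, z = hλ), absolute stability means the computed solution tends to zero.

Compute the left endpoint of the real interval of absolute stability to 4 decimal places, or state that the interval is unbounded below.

Test eqn y'=λy, z=hλ:
  y_{n+1} = y_n + z·[4/7·y_n + 3/7·y_{n+1}] ⇒ (1 − 3/7z)y_{n+1} = (1 + 4/7z)y_n
  ⇒ R(z) = (1 + 4/7z)/(1 − 3/7z).

Boundary: |R(x)|=1, x<0.
x=-1.29: |R|=0.1693
R=−1: 1+4/7x = −1+3/7x ⇒ -1/7x=2 ⇒ x=2/(-1/7)=-14.0000
Confirm numerically:
  x=-11.418: |R|=0.93741 <1
  x=-9.849: |R|=0.88642 <1
  x=-6.504: |R|=0.71726 <1
  x=-14.531: |R|=1.01050 >1
  x=-14.170: |R|=1.00343 >1
  x=-14.077: |R|=1.00156 >1
Stable set (-14.0000, 0).

z* = -14.0000.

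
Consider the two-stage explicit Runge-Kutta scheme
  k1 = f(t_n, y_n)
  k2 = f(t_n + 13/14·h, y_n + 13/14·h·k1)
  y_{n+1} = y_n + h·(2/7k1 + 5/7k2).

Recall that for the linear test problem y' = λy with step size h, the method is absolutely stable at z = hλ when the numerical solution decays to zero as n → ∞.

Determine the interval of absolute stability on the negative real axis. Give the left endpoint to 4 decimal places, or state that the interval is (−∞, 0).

Test eqn y'=λy, z=hλ:
  k1=λy_n ⇒ h·k1=z·y_n;  k2=λ(1+13/14z)y_n ⇒ h·k2=z(1+13/14z)y_n
  y_{n+1}/y_n = 1 + 2/7z + 5/7z(1+13/14z) = 1 + z + 65/98z²
  ⇒ R(z) = 1 + z + 65/98z².

Need |R(x)|<1, x<0.
x=-0.49: |R|=0.6693
R=1: x+65/98x²=0 ⇒ x=−98/65=-1.5077; min R=1−1/(4·65/98)=0.6231>−1
Confirm numerically:
  x=-1.440: |R|=0.93535 <1
  x=-1.437: |R|=0.93262 <1
  x=-1.311: |R|=0.82897 <1
  x=-0.662: |R|=0.62867 <1
  x=-1.693: |R|=1.20808 >1
  x=-1.664: |R|=1.17251 >1
Stable set (-1.5077, 0).

z∈(-1.5077,0).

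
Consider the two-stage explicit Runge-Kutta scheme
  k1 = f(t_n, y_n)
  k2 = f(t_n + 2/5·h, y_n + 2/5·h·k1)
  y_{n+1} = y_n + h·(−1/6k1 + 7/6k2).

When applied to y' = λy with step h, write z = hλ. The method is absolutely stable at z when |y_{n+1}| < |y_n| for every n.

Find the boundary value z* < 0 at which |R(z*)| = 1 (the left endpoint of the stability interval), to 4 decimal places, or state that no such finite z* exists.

On y'=λy, z=hλ:
  k1=λy_n ⇒ h·k1=z·y_n;  k2=λ(1+2/5z)y_n ⇒ h·k2=z(1+2/5z)y_n
  y_{n+1}/y_n = 1 − 1/6z + 7/6z(1+2/5z) = 1 + z + 7/15z²
  Hence R(z) = 1 + z + 7/15z².

Solve |R(x)|<1 on ℝ⁻.
x=-1.24: |R|=0.4775
R=1: x+7/15x²=0 ⇒ x=−15/7=-2.1429; min R=1−1/(4·7/15)=0.4643>−1
Confirm numerically:
  x=-1.774: |R|=0.69464 <1
  x=-1.772: |R|=0.69333 <1
  x=-1.544: |R|=0.56850 <1
  x=-0.899: |R|=0.47816 <1
  x=-2.553: |R|=1.48864 >1
  x=-2.336: |R|=1.21055 >1
  x=-2.294: |R|=1.16180 >1
Stable set (-2.1429, 0).

z* = -2.1429.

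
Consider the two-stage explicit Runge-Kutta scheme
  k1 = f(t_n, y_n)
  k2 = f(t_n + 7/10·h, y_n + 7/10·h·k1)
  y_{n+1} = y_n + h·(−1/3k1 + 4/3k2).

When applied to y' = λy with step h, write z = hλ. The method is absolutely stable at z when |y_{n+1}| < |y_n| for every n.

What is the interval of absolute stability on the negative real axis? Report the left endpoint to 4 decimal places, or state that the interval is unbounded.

(-1.0714, 0).

With y'=λy (z=hλ):
  k1=λy_n ⇒ h·k1=z·y_n;  k2=λ(1+7/10z)y_n ⇒ h·k2=z(1+7/10z)y_n
  y_{n+1}/y_n = 1 − 1/3z + 4/3z(1+7/10z) = 1 + z + 14/15z²
  so R(z) = 1 + z + 14/15z².

Find x<0 with |R(x)|<1.
x=-0.43: |R|=0.7426
R=1: x+14/15x²=0 ⇒ x=−15/14=-1.0714; min R=1−1/(4·14/15)=0.7321>−1
Confirm numerically:
  x=-1.045: |R|=0.97422 <1
  x=-0.902: |R|=0.85736 <1
  x=-0.774: |R|=0.78514 <1
  x=-0.720: |R|=0.76384 <1
  x=-1.425: |R|=1.47025 >1
  x=-1.211: |R|=1.15775 >1
Interval (-1.0714, 0).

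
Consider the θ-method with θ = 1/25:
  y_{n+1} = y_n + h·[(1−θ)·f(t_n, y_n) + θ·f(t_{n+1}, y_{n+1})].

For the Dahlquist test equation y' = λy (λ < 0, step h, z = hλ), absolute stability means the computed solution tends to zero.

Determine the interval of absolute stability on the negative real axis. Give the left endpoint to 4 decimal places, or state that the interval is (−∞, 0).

On y'=λy, z=hλ:
  y_{n+1} = y_n + z·[24/25·y_n + 1/25·y_{n+1}] ⇒ (1 − 1/25z)y_{n+1} = (1 + 24/25z)y_n
  so R(z) = (1 + 24/25z)/(1 − 1/25z).

Need |R(x)|<1, x<0.
x=-0.9: |R|=0.1313
R=−1: 1+24/25x = −1+1/25x ⇒ -23/25x=2 ⇒ x=2/(-23/25)=-2.1739
Confirm numerically:
  x=-2.079: |R|=0.91938 <1
  x=-2.003: |R|=0.85442 <1
  x=-1.938: |R|=0.79857 <1
  x=-1.325: |R|=0.25831 <1
  x=-2.545: |R|=1.30986 >1
  x=-2.308: |R|=1.11293 >1
Interval (-2.1739, 0).

z∈(-2.1739,0).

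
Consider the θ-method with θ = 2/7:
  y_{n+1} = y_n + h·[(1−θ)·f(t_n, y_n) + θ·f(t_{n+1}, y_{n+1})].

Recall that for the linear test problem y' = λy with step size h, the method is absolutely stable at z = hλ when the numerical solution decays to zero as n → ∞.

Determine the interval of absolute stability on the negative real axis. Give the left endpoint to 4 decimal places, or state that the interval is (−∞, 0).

z∈(-4.6667,0).

With y'=λy (z=hλ):
  y_{n+1} = y_n + z·[5/7·y_n + 2/7·y_{n+1}] ⇒ (1 − 2/7z)y_{n+1} = (1 + 5/7z)y_n
  Hence R(z) = (1 + 5/7z)/(1 − 2/7z).

Need |R(x)|<1, x<0.
x=-0.79: |R|=0.3555
R=−1: 1+5/7x = −1+2/7x ⇒ -3/7x=2 ⇒ x=2/(-3/7)=-4.6667
Confirm numerically:
  x=-4.310: |R|=0.93150 <1
  x=-4.236: |R|=0.91649 <1
  x=-2.887: |R|=0.58204 <1
  x=-2.575: |R|=0.48354 <1
  x=-5.129: |R|=1.08037 >1
  x=-4.954: |R|=1.05098 >1
Stable set (-4.6667, 0).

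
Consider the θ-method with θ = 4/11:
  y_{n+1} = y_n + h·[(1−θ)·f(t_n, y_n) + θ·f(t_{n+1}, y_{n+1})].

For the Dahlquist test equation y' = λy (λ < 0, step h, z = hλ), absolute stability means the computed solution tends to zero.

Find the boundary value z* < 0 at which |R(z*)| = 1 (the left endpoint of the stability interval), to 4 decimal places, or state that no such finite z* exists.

z* = -7.3333.

With y'=λy (z=hλ):
  y_{n+1} = y_n + z·[7/11·y_n + 4/11·y_{n+1}] ⇒ (1 − 4/11z)y_{n+1} = (1 + 7/11z)y_n
  R(z) = (1 + 7/11z)/(1 − 4/11z).

Find x<0 with |R(x)|<1.
x=-0.34: |R|=0.6974
R=−1: 1+7/11x = −1+4/11x ⇒ -3/11x=2 ⇒ x=2/(-3/11)=-7.3333
Confirm numerically:
  x=-5.136: |R|=0.79102 <1
  x=-3.569: |R|=0.55321 <1
  x=-3.018: |R|=0.43889 <1
  x=-7.872: |R|=1.03803 >1
  x=-7.761: |R|=1.03052 >1
  x=-7.624: |R|=1.02101 >1
Stable set (-7.3333, 0).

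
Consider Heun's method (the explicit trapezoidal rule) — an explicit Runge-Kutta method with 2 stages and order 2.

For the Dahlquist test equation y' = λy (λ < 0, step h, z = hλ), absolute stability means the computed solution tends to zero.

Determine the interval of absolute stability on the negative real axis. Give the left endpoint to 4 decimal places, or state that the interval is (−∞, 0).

Test eqn y'=λy, z=hλ:
  order 2, 2-stage ⇒ R(z)=1+z+z^2/2
  (e.g. R(-1.09)=0.50405, |R|=0.50405)

Find x<0 with |R(x)|<1.
x=-1.09: |R|=0.5040
|R(-1.66)|=0.7178 |R(-1.63)|=0.6985 |R(-1.08)|=0.5032
Bisect:
  x_lo=-2.8404 |R|=2.1935  x_hi=-0.0916 |R|=0.9126
  mid=-1.46601 |R|=0.60858 →hi
  mid=-2.15319 |R|=1.16493 →lo
  mid=-1.80960 |R|=0.82773 →hi
  mid=-1.98140 |R|=0.98157 →hi
  mid=-2.06729 |R|=1.06956 →lo
  mid=-2.02435 |R|=1.02464 →lo
  mid=-2.00287 |R|=1.00287 →lo
  mid=-1.99213 |R|=0.99216 →hi
  mid=-1.99750 |R|=0.99751 →hi
  ...
  [-2.00002,-1.99985] ⇒ x*=-2.0000
So |R|<1 on (-2.0000, 0).

z∈(-2.0000,0).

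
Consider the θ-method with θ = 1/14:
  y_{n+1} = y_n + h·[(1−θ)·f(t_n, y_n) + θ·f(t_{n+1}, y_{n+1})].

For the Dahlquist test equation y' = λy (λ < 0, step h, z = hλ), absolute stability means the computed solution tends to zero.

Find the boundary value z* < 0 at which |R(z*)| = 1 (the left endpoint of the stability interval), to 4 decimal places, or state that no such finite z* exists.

z* = -2.3333.

Set f=λy, z=hλ:
  y_{n+1} = y_n + z·[13/14·y_n + 1/14·y_{n+1}] ⇒ (1 − 1/14z)y_{n+1} = (1 + 13/14z)y_n
  ⇒ R(z) = (1 + 13/14z)/(1 − 1/14z).

Solve |R(x)|<1 on ℝ⁻.
x=-1.73: |R|=0.5397
R=−1: 1+13/14x = −1+1/14x ⇒ -6/7x=2 ⇒ x=2/(-6/7)=-2.3333
Confirm numerically:
  x=-1.888: |R|=0.66365 <1
  x=-1.583: |R|=0.42219 <1
  x=-1.501: |R|=0.35565 <1
  x=-1.029: |R|=0.04145 <1
  x=-2.603: |R|=1.19490 >1
  x=-2.579: |R|=1.17782 >1
  x=-2.410: |R|=1.05606 >1
Stable set (-2.3333, 0).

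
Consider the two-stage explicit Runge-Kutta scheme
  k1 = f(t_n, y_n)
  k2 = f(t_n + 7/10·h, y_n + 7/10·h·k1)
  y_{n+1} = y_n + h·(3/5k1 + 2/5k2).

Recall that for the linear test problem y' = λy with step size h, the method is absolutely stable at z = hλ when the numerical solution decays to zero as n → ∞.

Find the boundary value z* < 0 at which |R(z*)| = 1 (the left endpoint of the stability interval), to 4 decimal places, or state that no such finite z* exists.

z* = -3.5714.

On y'=λy, z=hλ:
  k1=λy_n ⇒ h·k1=z·y_n;  k2=λ(1+7/10z)y_n ⇒ h·k2=z(1+7/10z)y_n
  y_{n+1}/y_n = 1 + 3/5z + 2/5z(1+7/10z) = 1 + z + 7/25z²
  ⇒ R(z) = 1 + z + 7/25z².

Find x<0 with |R(x)|<1.
x=-0.39: |R|=0.6526
R=1: x+7/25x²=0 ⇒ x=−25/7=-3.5714; min R=1−1/(4·7/25)=0.1071>−1
Confirm numerically:
  x=-2.420: |R|=0.21979 <1
  x=-2.247: |R|=0.16672 <1
  x=-2.132: |R|=0.14072 <1
  x=-4.146: |R|=1.66701 >1
  x=-4.120: |R|=1.63283 >1
  x=-3.992: |R|=1.47010 >1
Stable set (-3.5714, 0).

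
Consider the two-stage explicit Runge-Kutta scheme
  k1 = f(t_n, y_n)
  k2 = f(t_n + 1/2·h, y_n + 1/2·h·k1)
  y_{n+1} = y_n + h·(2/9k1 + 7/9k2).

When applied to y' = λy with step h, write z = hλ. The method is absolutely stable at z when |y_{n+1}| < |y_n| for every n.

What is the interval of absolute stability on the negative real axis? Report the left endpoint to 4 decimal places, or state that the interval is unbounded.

Set f=λy, z=hλ:
  k1=λy_n ⇒ h·k1=z·y_n;  k2=λ(1+1/2z)y_n ⇒ h·k2=z(1+1/2z)y_n
  y_{n+1}/y_n = 1 + 2/9z + 7/9z(1+1/2z) = 1 + z + 7/18z²
  R(z) = 1 + z + 7/18z².

Solve |R(x)|<1 on ℝ⁻.
x=-1.03: |R|=0.3826
R=1: x+7/18x²=0 ⇒ x=−18/7=-2.5714; min R=1−1/(4·7/18)=0.3571>−1
Confirm numerically:
  x=-2.246: |R|=0.71576 <1
  x=-2.179: |R|=0.66746 <1
  x=-2.047: |R|=0.58253 <1
  x=-1.844: |R|=0.47835 <1
  x=-3.052: |R|=1.57038 >1
  x=-2.845: |R|=1.30268 >1
  x=-2.730: |R|=1.16835 >1
Interval (-2.5714, 0).

(-2.5714, 0).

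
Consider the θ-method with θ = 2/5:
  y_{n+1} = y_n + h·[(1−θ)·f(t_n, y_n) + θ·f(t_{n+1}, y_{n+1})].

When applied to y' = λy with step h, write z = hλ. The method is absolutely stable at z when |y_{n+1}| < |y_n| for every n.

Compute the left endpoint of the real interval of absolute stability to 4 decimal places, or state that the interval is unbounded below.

left endpoint -10.0000.

Test eqn y'=λy, z=hλ:
  y_{n+1} = y_n + z·[3/5·y_n + 2/5·y_{n+1}] ⇒ (1 − 2/5z)y_{n+1} = (1 + 3/5z)y_n
  so R(z) = (1 + 3/5z)/(1 − 2/5z).

Find x<0 with |R(x)|<1.
x=-0.94: |R|=0.3169
R=−1: 1+3/5x = −1+2/5x ⇒ -1/5x=2 ⇒ x=2/(-1/5)=-10.0000
Confirm numerically:
  x=-9.835: |R|=0.99331 <1
  x=-5.782: |R|=0.74535 <1
  x=-4.375: |R|=0.59091 <1
  x=-10.595: |R|=1.02272 >1
  x=-10.254: |R|=1.00996 >1
  x=-10.249: |R|=1.00977 >1
Interval (-10.0000, 0).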